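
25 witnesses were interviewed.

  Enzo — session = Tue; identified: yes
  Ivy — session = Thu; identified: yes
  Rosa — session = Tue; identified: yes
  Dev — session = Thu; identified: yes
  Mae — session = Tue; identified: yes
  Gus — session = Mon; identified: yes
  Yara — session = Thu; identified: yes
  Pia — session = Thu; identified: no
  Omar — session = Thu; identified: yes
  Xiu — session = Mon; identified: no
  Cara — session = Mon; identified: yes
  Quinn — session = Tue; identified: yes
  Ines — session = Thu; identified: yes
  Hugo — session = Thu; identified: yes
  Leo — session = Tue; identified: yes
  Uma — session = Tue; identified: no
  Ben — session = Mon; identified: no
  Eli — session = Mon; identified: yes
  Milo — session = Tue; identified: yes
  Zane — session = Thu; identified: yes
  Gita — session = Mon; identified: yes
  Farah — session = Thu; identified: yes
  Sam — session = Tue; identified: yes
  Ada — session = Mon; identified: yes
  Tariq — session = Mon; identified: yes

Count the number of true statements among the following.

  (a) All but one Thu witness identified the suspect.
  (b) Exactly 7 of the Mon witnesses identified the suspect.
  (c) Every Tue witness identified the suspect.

(a) Thu: |A| = 9, |A ∩ B| = 8; needs |A ∖ B| = 1 — true.
(b) Mon: |A| = 8, |A ∩ B| = 6; needs |A ∩ B| = 7 — false.
(c) Tue: |A| = 8, |A ∩ B| = 7; needs A ⊆ B, i.e. every element of A is in B (|A ∖ B| = 0) — false.

1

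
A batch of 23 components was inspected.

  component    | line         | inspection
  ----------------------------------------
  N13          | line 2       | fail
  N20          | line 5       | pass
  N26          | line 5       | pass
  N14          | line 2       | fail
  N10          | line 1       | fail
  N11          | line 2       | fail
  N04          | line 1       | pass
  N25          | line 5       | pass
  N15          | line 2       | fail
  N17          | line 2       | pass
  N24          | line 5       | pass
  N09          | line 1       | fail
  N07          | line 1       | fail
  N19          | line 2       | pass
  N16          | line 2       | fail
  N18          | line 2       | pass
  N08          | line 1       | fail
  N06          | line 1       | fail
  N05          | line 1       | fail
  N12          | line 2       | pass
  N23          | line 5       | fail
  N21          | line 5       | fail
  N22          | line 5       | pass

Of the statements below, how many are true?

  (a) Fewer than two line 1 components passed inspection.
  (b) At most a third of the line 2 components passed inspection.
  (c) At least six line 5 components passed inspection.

1

(a) line 1: |A| = 7, |A ∩ B| = 1; needs |A ∩ B| < 2 — true.
(b) line 2: |A| = 9, |A ∩ B| = 4; needs |A ∩ B| / |A| ≤ 1/3 — false.
(c) line 5: |A| = 7, |A ∩ B| = 5; needs |A ∩ B| ≥ 6 — false.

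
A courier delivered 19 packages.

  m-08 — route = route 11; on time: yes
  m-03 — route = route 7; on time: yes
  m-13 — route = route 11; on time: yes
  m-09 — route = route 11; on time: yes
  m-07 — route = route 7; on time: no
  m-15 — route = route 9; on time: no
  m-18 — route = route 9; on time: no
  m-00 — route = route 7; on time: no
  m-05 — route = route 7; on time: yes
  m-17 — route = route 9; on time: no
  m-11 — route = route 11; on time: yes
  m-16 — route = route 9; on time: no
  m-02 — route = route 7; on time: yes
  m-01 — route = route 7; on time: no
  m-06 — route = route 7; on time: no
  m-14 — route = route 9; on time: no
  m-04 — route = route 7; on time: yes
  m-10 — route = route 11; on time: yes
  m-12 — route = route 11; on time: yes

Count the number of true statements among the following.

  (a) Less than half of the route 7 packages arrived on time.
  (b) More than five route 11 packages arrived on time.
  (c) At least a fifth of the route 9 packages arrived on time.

(a) route 7: |A| = 8, |A ∩ B| = 4; needs |A ∩ B| < |A ∖ B| — false.
(b) route 11: |A| = 6, |A ∩ B| = 6; needs |A ∩ B| > 5 — true.
(c) route 9: |A| = 5, |A ∩ B| = 0; needs |A ∩ B| / |A| ≥ 1/5 — false.

1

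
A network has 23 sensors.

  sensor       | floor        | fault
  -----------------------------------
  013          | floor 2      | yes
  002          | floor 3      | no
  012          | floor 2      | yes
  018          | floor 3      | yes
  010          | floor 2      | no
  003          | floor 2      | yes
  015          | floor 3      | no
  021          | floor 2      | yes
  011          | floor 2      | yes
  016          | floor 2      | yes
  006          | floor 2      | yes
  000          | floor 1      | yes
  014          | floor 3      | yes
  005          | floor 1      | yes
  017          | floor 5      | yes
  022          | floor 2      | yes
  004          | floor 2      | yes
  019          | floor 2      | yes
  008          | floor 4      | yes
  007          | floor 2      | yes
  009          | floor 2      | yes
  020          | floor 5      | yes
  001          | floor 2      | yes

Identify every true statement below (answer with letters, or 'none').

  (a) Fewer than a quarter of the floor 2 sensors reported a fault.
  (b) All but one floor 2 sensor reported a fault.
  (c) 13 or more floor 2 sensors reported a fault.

|A| = 14, |A ∩ B| = 13, |A ∖ B| = 1.
(a) |A ∩ B| / |A| < 1/4: fails.
(b) |A ∖ B| = 1: holds.
(c) |A ∩ B| ≥ 13: holds.

(b), (c)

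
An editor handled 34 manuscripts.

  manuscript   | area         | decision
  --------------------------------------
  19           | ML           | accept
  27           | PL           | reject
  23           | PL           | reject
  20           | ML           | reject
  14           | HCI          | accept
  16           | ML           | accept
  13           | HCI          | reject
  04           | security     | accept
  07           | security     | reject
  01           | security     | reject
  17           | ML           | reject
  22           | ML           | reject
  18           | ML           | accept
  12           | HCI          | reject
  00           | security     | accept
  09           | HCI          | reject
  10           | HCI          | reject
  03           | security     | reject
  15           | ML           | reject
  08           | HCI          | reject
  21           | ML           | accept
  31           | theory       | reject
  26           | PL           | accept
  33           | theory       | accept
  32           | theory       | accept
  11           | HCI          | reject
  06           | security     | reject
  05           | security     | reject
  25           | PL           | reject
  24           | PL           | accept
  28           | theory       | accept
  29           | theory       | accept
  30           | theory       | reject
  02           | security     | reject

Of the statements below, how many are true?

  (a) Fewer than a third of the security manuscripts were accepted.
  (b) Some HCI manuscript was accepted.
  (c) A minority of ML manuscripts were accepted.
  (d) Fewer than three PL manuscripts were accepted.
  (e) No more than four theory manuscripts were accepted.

(a) security: |A| = 8, |A ∩ B| = 2; needs |A ∩ B| / |A| < 1/3 — true.
(b) HCI: |A| = 7, |A ∩ B| = 1; needs A ∩ B ≠ ∅ (|A ∩ B| ≥ 1) — true.
(c) ML: |A| = 8, |A ∩ B| = 4; needs |A ∩ B| < |A ∖ B| — false.
(d) PL: |A| = 5, |A ∩ B| = 2; needs |A ∩ B| < 3 — true.
(e) theory: |A| = 6, |A ∩ B| = 4; needs |A ∩ B| ≤ 4 — true.

4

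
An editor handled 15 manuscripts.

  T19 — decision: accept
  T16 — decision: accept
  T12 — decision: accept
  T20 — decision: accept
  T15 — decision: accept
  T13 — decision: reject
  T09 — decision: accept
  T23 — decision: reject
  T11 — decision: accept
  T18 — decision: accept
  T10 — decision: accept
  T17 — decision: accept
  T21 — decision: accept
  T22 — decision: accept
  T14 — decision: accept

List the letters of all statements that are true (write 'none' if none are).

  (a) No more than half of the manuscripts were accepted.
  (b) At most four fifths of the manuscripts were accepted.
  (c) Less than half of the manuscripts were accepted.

none

|A| = 15, |A ∩ B| = 13, |A ∖ B| = 2.
(a) |A ∩ B| ≤ |A ∖ B|: fails.
(b) |A ∩ B| / |A| ≤ 4/5: fails.
(c) |A ∩ B| < |A ∖ B|: fails.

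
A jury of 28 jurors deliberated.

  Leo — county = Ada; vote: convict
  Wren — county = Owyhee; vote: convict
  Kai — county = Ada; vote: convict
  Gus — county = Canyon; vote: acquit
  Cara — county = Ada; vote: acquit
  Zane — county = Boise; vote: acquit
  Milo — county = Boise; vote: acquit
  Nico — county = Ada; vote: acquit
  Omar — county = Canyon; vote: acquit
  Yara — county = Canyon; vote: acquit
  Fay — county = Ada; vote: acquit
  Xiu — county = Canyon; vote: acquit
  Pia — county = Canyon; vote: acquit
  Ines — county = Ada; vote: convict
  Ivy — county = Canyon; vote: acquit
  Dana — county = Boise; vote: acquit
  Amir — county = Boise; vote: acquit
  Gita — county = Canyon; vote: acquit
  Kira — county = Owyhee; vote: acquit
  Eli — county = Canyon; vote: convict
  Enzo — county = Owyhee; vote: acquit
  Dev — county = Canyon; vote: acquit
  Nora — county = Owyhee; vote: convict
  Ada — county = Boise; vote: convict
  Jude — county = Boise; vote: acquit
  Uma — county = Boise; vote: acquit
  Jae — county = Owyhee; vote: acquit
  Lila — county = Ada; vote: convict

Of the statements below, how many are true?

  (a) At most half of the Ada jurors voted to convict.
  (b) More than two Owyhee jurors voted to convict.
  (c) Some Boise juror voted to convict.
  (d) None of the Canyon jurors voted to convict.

1

(a) Ada: |A| = 7, |A ∩ B| = 4; needs |A ∩ B| ≤ |A ∖ B| — false.
(b) Owyhee: |A| = 5, |A ∩ B| = 2; needs |A ∩ B| > 2 — false.
(c) Boise: |A| = 7, |A ∩ B| = 1; needs A ∩ B ≠ ∅ (|A ∩ B| ≥ 1) — true.
(d) Canyon: |A| = 9, |A ∩ B| = 1; needs A ∩ B = ∅ (|A ∩ B| = 0) — false.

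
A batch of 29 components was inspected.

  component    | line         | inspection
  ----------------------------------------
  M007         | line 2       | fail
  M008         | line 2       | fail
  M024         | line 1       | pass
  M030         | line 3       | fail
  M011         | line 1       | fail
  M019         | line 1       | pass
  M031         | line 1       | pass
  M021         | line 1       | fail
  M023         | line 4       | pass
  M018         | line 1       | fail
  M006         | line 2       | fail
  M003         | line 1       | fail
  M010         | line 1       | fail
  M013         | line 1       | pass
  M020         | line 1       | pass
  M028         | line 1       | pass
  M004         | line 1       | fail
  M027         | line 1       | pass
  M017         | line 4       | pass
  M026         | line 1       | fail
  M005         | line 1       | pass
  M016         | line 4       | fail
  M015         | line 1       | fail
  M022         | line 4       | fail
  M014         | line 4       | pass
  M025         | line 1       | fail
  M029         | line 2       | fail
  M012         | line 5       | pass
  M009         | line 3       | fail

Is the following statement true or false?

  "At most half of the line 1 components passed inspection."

The determiner here denotes the relation: |A ∩ B| ≤ |A ∖ B|.
|A| = 17, |A ∩ B| = 8, |A ∖ B| = 9.
8 < 9, so the statement is true.

True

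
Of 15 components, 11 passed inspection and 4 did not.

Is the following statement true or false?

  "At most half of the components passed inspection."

False

The determiner here denotes the relation: |A ∩ B| ≤ |A ∖ B|.
|A| = 15, |A ∩ B| = 11, |A ∖ B| = 4.
11 > 4, so the statement is false.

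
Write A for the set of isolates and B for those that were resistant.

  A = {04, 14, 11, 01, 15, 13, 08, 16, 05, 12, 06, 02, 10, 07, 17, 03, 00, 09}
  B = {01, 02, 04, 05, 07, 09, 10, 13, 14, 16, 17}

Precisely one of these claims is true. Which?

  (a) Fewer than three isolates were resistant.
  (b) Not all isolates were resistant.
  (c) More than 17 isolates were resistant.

|A| = 18, |A ∩ B| = 11, |A ∖ B| = 7.
(a) requires |A ∩ B| < 3: false.
(b) requires A ⊄ B (|A ∖ B| ≥ 1): true.
(c) requires |A ∩ B| > 17: false.

(b)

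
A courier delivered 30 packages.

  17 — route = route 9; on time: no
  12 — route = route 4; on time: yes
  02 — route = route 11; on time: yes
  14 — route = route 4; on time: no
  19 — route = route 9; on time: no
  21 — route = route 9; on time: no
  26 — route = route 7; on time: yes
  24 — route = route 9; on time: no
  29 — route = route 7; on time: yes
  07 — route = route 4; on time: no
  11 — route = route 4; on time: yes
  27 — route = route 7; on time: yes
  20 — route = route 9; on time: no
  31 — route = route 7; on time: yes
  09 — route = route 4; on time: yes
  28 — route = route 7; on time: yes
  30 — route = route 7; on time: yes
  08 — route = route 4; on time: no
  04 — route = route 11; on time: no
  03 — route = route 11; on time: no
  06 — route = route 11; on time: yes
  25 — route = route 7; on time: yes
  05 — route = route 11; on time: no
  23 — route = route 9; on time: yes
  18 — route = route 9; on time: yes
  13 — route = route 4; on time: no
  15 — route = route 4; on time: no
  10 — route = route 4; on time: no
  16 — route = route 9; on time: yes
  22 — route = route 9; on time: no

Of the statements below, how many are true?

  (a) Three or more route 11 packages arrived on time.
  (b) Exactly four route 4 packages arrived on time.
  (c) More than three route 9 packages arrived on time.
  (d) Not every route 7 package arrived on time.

0

(a) route 11: |A| = 5, |A ∩ B| = 2; needs |A ∩ B| ≥ 3 — false.
(b) route 4: |A| = 9, |A ∩ B| = 3; needs |A ∩ B| = 4 — false.
(c) route 9: |A| = 9, |A ∩ B| = 3; needs |A ∩ B| > 3 — false.
(d) route 7: |A| = 7, |A ∩ B| = 7; needs A ⊄ B (|A ∖ B| ≥ 1) — false.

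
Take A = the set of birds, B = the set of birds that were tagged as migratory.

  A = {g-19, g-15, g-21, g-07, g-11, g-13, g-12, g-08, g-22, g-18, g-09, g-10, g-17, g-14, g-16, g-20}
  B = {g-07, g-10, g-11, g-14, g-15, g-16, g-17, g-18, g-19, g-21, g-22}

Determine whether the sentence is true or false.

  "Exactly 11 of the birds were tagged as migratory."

Truth condition: |A ∩ B| = 11.
|A| = 16, |A ∩ B| = 11, |A ∖ B| = 5.
|A ∩ B| = 11, so the statement is true.

True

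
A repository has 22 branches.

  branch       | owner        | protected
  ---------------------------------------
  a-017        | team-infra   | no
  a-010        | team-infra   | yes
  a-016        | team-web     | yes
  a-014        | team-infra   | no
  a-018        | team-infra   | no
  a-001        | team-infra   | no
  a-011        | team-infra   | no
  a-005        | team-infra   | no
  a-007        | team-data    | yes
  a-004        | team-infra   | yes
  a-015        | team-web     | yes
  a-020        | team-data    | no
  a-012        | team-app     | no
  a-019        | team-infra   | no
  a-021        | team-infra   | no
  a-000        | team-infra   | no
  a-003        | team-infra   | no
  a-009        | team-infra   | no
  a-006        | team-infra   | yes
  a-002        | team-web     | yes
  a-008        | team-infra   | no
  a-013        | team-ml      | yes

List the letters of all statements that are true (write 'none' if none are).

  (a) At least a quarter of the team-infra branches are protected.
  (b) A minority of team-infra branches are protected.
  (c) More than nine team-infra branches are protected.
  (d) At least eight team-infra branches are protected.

(b)

|A| = 15, |A ∩ B| = 3, |A ∖ B| = 12.
(a) |A ∩ B| / |A| ≥ 1/4: fails.
(b) |A ∩ B| < |A ∖ B|: holds.
(c) |A ∩ B| > 9: fails.
(d) |A ∩ B| ≥ 8: fails.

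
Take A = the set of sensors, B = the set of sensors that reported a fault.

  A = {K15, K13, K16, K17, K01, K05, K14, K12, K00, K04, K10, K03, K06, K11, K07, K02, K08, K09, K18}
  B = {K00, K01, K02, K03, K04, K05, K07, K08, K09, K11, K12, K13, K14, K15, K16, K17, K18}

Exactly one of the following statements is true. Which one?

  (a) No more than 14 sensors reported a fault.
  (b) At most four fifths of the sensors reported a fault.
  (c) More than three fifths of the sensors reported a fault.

(c)

|A| = 19, |A ∩ B| = 17, |A ∖ B| = 2.
(a) requires |A ∩ B| ≤ 14: false.
(b) requires |A ∩ B| / |A| ≤ 4/5: false.
(c) requires |A ∩ B| / |A| > 3/5: true.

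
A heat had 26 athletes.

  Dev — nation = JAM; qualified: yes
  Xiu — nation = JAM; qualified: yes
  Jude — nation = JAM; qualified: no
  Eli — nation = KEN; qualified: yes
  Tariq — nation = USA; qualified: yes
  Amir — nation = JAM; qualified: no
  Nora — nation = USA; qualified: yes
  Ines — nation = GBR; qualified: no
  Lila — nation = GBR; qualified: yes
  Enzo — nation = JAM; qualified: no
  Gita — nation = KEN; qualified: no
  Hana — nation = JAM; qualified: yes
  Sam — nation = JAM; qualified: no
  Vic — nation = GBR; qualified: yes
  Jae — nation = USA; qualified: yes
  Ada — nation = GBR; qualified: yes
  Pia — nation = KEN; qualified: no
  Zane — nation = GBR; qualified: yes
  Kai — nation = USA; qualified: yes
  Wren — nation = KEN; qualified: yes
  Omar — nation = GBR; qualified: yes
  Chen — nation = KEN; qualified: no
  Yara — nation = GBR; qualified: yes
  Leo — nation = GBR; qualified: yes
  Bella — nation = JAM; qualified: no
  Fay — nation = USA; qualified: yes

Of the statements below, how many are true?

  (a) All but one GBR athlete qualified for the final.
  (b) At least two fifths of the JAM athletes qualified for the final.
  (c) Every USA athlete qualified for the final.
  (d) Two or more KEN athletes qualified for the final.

3

(a) GBR: |A| = 8, |A ∩ B| = 7; needs |A ∖ B| = 1 — true.
(b) JAM: |A| = 8, |A ∩ B| = 3; needs |A ∩ B| / |A| ≥ 2/5 — false.
(c) USA: |A| = 5, |A ∩ B| = 5; needs A ⊆ B, i.e. every element of A is in B (|A ∖ B| = 0) — true.
(d) KEN: |A| = 5, |A ∩ B| = 2; needs |A ∩ B| ≥ 2 — true.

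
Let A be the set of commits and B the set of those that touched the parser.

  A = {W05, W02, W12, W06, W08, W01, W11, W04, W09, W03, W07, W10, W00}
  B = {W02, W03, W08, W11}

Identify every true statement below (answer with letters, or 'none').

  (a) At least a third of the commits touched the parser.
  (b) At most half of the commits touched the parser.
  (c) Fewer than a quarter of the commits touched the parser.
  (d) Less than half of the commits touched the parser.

|A| = 13, |A ∩ B| = 4, |A ∖ B| = 9.
(a) |A ∩ B| / |A| ≥ 1/3: fails.
(b) |A ∩ B| ≤ |A ∖ B|: holds.
(c) |A ∩ B| / |A| < 1/4: fails.
(d) |A ∩ B| < |A ∖ B|: holds.

(b), (d)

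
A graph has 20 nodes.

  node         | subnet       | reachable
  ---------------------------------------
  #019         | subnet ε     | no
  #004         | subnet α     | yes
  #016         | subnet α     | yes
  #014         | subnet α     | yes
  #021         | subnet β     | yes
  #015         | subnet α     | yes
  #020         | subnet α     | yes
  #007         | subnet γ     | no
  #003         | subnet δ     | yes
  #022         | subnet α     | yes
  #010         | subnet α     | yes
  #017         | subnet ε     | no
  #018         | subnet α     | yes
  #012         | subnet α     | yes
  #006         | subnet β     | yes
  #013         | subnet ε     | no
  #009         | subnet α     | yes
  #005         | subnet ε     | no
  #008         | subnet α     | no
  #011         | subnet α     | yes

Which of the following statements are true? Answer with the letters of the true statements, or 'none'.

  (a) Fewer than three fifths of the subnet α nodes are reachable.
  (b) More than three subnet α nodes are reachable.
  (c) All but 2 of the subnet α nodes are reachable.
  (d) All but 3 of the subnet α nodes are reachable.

(b)

|A| = 12, |A ∩ B| = 11, |A ∖ B| = 1.
(a) |A ∩ B| / |A| < 3/5: fails.
(b) |A ∩ B| > 3: holds.
(c) |A ∖ B| = 2: fails.
(d) |A ∖ B| = 3: fails.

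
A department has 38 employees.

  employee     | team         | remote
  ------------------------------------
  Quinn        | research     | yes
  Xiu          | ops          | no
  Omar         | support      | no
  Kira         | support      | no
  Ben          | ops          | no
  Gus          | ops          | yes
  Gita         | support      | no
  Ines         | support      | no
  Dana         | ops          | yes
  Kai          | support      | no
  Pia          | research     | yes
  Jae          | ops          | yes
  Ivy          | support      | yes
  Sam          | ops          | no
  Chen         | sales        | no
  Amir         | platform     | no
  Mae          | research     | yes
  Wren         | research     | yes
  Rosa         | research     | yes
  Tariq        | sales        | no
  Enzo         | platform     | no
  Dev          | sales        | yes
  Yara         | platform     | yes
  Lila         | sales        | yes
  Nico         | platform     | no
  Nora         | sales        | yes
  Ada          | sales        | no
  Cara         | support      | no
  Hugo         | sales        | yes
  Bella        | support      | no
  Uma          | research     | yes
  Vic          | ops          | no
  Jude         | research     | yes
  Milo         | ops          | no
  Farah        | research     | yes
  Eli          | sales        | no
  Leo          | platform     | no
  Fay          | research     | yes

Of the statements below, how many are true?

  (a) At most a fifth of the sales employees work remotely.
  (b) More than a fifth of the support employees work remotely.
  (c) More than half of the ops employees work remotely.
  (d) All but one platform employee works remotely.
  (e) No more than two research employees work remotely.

(a) sales: |A| = 8, |A ∩ B| = 4; needs |A ∩ B| / |A| ≤ 1/5 — false.
(b) support: |A| = 8, |A ∩ B| = 1; needs |A ∩ B| / |A| > 1/5 — false.
(c) ops: |A| = 8, |A ∩ B| = 3; needs |A ∩ B| > |A ∖ B| — false.
(d) platform: |A| = 5, |A ∩ B| = 1; needs |A ∖ B| = 1 — false.
(e) research: |A| = 9, |A ∩ B| = 9; needs |A ∩ B| ≤ 2 — false.

0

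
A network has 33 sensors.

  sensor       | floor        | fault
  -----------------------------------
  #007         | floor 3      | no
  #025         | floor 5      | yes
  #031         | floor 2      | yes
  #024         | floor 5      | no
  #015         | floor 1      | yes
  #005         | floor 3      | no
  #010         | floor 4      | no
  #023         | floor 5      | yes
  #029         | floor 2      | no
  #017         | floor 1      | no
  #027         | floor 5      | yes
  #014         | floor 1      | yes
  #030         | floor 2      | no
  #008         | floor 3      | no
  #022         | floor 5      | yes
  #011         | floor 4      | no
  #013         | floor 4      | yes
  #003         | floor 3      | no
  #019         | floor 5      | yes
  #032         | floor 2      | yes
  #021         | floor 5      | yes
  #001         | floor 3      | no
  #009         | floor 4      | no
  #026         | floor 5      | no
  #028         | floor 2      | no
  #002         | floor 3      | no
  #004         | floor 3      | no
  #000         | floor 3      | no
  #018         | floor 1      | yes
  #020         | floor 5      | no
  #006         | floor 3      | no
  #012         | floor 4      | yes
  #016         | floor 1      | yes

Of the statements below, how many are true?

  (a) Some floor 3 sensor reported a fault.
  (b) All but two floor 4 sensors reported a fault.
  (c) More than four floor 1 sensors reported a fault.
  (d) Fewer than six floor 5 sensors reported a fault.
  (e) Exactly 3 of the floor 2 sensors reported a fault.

0

(a) floor 3: |A| = 9, |A ∩ B| = 0; needs A ∩ B ≠ ∅ (|A ∩ B| ≥ 1) — false.
(b) floor 4: |A| = 5, |A ∩ B| = 2; needs |A ∖ B| = 2 — false.
(c) floor 1: |A| = 5, |A ∩ B| = 4; needs |A ∩ B| > 4 — false.
(d) floor 5: |A| = 9, |A ∩ B| = 6; needs |A ∩ B| < 6 — false.
(e) floor 2: |A| = 5, |A ∩ B| = 2; needs |A ∩ B| = 3 — false.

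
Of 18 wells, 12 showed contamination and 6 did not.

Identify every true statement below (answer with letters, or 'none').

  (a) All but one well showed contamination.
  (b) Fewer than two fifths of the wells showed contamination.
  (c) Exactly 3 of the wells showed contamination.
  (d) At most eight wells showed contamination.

none

|A| = 18, |A ∩ B| = 12, |A ∖ B| = 6.
(a) |A ∖ B| = 1: fails.
(b) |A ∩ B| / |A| < 2/5: fails.
(c) |A ∩ B| = 3: fails.
(d) |A ∩ B| ≤ 8: fails.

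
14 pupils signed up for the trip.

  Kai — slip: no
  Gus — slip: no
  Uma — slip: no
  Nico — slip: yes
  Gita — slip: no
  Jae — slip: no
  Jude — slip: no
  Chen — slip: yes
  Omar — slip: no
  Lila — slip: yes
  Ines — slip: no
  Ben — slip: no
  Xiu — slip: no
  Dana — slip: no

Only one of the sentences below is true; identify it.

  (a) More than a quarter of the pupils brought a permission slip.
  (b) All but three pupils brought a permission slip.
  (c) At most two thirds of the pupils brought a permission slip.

(c)

|A| = 14, |A ∩ B| = 3, |A ∖ B| = 11.
(a) requires |A ∩ B| / |A| > 1/4: false.
(b) requires |A ∖ B| = 3: false.
(c) requires |A ∩ B| / |A| ≤ 2/3: true.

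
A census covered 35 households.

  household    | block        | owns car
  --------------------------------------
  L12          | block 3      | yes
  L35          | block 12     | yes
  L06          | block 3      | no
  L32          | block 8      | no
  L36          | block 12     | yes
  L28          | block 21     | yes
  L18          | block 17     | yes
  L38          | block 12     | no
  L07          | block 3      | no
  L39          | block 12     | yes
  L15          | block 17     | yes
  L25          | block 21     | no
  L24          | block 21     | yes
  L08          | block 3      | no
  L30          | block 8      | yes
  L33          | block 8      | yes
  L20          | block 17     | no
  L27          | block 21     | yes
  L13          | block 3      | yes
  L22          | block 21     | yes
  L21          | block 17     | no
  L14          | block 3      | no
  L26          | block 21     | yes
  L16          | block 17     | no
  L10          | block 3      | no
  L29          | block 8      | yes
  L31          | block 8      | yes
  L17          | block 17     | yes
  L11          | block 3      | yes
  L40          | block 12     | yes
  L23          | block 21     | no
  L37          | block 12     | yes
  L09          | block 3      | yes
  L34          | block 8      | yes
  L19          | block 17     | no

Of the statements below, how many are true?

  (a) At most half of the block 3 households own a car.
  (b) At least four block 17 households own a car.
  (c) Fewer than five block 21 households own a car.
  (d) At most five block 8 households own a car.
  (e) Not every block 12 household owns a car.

3

(a) block 3: |A| = 9, |A ∩ B| = 4; needs |A ∩ B| ≤ |A ∖ B| — true.
(b) block 17: |A| = 7, |A ∩ B| = 3; needs |A ∩ B| ≥ 4 — false.
(c) block 21: |A| = 7, |A ∩ B| = 5; needs |A ∩ B| < 5 — false.
(d) block 8: |A| = 6, |A ∩ B| = 5; needs |A ∩ B| ≤ 5 — true.
(e) block 12: |A| = 6, |A ∩ B| = 5; needs A ⊄ B (|A ∖ B| ≥ 1) — true.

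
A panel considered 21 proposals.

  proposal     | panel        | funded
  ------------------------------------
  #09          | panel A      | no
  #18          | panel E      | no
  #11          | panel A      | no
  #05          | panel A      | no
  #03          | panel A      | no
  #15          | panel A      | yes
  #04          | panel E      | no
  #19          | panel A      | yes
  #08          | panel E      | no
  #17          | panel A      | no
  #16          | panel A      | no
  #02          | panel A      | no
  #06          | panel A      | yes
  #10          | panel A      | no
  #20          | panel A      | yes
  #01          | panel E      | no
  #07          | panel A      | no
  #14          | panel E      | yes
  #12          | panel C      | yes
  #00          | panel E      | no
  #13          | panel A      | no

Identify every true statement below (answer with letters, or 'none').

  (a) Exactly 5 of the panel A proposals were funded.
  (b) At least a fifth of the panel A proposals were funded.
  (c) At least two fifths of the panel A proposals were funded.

|A| = 14, |A ∩ B| = 4, |A ∖ B| = 10.
(a) |A ∩ B| = 5: fails.
(b) |A ∩ B| / |A| ≥ 1/5: holds.
(c) |A ∩ B| / |A| ≥ 2/5: fails.

(b)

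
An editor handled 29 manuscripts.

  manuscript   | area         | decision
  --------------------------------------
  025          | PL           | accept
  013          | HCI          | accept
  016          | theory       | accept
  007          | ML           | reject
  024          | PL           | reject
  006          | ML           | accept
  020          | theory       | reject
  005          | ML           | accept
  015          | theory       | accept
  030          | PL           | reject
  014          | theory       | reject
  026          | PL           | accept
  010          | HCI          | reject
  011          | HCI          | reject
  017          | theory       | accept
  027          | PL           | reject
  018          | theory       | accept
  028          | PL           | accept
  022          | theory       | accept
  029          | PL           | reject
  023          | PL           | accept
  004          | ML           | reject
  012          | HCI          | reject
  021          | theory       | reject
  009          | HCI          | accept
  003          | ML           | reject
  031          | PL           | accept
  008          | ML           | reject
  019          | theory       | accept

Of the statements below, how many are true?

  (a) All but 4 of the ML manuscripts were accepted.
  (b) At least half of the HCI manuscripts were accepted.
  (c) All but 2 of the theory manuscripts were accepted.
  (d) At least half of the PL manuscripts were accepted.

2

(a) ML: |A| = 6, |A ∩ B| = 2; needs |A ∖ B| = 4 — true.
(b) HCI: |A| = 5, |A ∩ B| = 2; needs |A ∩ B| ≥ |A ∖ B| — false.
(c) theory: |A| = 9, |A ∩ B| = 6; needs |A ∖ B| = 2 — false.
(d) PL: |A| = 9, |A ∩ B| = 5; needs |A ∩ B| ≥ |A ∖ B| — true.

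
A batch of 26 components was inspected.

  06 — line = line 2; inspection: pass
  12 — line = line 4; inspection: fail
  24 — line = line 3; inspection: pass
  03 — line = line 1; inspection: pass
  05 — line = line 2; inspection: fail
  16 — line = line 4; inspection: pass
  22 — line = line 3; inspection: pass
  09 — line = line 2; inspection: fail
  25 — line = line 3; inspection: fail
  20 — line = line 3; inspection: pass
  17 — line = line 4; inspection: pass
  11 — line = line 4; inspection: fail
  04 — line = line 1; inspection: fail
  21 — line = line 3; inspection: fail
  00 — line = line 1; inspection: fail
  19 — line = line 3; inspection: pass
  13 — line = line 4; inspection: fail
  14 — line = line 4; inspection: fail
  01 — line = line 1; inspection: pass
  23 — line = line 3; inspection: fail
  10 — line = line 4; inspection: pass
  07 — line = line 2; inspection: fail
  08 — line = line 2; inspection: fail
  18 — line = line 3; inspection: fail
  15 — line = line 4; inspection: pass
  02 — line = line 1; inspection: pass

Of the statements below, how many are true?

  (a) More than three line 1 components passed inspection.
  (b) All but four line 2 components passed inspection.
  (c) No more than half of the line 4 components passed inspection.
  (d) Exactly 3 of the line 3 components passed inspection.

2

(a) line 1: |A| = 5, |A ∩ B| = 3; needs |A ∩ B| > 3 — false.
(b) line 2: |A| = 5, |A ∩ B| = 1; needs |A ∖ B| = 4 — true.
(c) line 4: |A| = 8, |A ∩ B| = 4; needs |A ∩ B| ≤ |A ∖ B| — true.
(d) line 3: |A| = 8, |A ∩ B| = 4; needs |A ∩ B| = 3 — false.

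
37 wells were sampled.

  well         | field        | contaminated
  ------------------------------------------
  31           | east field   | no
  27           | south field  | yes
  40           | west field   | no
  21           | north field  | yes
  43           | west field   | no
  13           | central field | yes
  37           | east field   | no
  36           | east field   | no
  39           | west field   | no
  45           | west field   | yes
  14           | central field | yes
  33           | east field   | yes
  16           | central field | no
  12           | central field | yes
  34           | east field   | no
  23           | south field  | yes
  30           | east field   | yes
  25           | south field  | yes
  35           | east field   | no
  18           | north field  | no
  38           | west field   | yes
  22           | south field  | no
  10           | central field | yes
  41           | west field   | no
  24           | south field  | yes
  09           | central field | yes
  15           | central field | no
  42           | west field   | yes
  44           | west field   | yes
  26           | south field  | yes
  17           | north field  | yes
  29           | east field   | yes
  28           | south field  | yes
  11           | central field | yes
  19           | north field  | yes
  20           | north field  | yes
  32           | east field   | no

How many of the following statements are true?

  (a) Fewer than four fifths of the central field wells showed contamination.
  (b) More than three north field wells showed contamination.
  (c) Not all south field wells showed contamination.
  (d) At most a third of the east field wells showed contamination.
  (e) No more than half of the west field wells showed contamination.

(a) central field: |A| = 8, |A ∩ B| = 6; needs |A ∩ B| / |A| < 4/5 — true.
(b) north field: |A| = 5, |A ∩ B| = 4; needs |A ∩ B| > 3 — true.
(c) south field: |A| = 7, |A ∩ B| = 6; needs A ⊄ B (|A ∖ B| ≥ 1) — true.
(d) east field: |A| = 9, |A ∩ B| = 3; needs |A ∩ B| / |A| ≤ 1/3 — true.
(e) west field: |A| = 8, |A ∩ B| = 4; needs |A ∩ B| ≤ |A ∖ B| — true.

5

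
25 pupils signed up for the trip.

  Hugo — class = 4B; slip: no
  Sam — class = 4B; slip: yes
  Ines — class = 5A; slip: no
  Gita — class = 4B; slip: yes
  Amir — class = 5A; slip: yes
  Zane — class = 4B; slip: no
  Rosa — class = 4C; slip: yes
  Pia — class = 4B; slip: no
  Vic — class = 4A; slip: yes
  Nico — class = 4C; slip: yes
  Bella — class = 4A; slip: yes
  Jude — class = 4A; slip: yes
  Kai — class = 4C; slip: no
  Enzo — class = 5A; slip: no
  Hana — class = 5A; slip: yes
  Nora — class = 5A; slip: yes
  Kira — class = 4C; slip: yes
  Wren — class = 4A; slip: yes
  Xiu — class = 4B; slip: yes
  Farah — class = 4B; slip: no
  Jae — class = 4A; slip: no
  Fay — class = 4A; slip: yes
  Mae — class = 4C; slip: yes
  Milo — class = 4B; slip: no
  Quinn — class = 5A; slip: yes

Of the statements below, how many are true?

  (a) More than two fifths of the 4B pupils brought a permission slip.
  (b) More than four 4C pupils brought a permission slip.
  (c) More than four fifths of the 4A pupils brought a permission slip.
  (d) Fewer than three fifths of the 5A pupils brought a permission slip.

1

(a) 4B: |A| = 8, |A ∩ B| = 3; needs |A ∩ B| / |A| > 2/5 — false.
(b) 4C: |A| = 5, |A ∩ B| = 4; needs |A ∩ B| > 4 — false.
(c) 4A: |A| = 6, |A ∩ B| = 5; needs |A ∩ B| / |A| > 4/5 — true.
(d) 5A: |A| = 6, |A ∩ B| = 4; needs |A ∩ B| / |A| < 3/5 — false.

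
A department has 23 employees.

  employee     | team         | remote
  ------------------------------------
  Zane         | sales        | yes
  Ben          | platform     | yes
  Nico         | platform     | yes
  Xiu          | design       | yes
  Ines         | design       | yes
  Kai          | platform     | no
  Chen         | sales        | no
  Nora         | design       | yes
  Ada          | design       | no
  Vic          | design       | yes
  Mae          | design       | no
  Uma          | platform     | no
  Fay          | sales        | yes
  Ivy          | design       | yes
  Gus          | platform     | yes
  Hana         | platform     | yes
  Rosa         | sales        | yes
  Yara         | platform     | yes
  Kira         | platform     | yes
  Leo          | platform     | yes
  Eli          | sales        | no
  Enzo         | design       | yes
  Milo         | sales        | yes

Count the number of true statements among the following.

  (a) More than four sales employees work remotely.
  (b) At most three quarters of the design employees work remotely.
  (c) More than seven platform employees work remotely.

1

(a) sales: |A| = 6, |A ∩ B| = 4; needs |A ∩ B| > 4 — false.
(b) design: |A| = 8, |A ∩ B| = 6; needs |A ∩ B| / |A| ≤ 3/4 — true.
(c) platform: |A| = 9, |A ∩ B| = 7; needs |A ∩ B| > 7 — false.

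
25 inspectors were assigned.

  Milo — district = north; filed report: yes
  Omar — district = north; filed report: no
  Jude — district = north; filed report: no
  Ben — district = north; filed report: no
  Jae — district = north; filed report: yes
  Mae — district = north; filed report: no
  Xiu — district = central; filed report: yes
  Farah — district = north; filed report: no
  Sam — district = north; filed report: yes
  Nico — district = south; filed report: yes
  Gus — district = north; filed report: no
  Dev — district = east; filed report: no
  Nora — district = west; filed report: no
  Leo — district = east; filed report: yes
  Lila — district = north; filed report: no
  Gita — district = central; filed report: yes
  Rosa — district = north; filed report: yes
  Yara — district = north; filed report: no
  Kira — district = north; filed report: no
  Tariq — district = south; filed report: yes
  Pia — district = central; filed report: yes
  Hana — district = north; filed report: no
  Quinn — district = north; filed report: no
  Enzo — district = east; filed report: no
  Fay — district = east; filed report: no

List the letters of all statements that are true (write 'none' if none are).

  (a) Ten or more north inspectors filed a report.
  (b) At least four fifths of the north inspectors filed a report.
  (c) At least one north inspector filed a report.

(c)

|A| = 15, |A ∩ B| = 4, |A ∖ B| = 11.
(a) |A ∩ B| ≥ 10: fails.
(b) |A ∩ B| / |A| ≥ 4/5: fails.
(c) A ∩ B ≠ ∅ (|A ∩ B| ≥ 1): holds.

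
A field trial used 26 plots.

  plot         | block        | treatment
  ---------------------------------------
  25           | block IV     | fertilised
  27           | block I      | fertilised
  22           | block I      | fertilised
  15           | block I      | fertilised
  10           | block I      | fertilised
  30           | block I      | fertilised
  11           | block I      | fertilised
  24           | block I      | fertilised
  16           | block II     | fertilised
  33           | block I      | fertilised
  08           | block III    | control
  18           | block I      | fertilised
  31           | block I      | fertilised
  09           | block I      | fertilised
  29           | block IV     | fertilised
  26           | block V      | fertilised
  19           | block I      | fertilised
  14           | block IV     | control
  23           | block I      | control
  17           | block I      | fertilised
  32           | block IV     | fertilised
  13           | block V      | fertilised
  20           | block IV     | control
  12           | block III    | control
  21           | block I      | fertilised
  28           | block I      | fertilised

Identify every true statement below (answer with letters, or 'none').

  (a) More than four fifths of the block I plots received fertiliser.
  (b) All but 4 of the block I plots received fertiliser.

(a)

|A| = 16, |A ∩ B| = 15, |A ∖ B| = 1.
(a) |A ∩ B| / |A| > 4/5: holds.
(b) |A ∖ B| = 4: fails.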